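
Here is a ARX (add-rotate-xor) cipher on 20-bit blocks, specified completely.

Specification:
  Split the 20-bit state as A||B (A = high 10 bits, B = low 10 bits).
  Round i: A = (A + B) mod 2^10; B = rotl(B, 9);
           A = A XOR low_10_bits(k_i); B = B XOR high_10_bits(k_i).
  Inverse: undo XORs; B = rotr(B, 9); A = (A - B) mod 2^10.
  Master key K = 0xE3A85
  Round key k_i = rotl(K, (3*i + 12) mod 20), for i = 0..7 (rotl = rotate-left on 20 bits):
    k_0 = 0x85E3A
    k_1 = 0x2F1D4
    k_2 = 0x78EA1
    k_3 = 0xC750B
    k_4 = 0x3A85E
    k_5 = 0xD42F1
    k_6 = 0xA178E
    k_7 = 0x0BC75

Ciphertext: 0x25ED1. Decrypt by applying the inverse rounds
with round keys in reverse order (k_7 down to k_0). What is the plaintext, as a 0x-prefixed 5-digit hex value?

s_0 = ciphertext = 0x25ED1
s_1 = InvRound(s_0, k_7) = 0xB95FD
s_2 = InvRound(s_1, k_6) = 0x9EAF1
s_3 = InvRound(s_2, k_5) = 0x52742
s_4 = InvRound(s_3, k_4) = 0x71B51
s_5 = InvRound(s_4, k_3) = 0x0D498
s_6 = InvRound(s_5, k_2) = 0xE7AF6
s_7 = InvRound(s_6, k_1) = 0x6D495
s_8 = InvRound(s_7, k_0) = 0xA2905

0xA2905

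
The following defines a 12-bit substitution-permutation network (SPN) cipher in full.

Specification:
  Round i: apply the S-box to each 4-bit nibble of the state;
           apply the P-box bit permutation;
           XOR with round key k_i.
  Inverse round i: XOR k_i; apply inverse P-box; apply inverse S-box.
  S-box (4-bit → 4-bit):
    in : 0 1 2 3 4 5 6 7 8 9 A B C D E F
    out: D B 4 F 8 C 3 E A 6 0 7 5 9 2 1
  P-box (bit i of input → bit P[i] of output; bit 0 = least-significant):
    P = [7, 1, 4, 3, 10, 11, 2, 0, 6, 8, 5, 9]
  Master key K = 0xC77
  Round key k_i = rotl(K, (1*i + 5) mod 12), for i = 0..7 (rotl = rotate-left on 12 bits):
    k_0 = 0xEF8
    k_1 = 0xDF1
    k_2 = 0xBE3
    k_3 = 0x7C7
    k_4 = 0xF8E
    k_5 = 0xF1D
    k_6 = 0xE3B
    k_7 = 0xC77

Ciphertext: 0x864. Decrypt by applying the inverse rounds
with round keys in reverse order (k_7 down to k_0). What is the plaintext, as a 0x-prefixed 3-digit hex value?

s_0 = ciphertext = 0x864
s_1 = InvRound(s_0, k_7) = 0xAD9
s_2 = InvRound(s_1, k_6) = 0xCF6
s_3 = InvRound(s_2, k_5) = 0x341
s_4 = InvRound(s_3, k_4) = 0xF31
s_5 = InvRound(s_4, k_3) = 0xC9B
s_6 = InvRound(s_5, k_2) = 0x3F5
s_7 = InvRound(s_6, k_1) = 0x4BA
s_8 = InvRound(s_7, k_0) = 0xDEE

0xDEE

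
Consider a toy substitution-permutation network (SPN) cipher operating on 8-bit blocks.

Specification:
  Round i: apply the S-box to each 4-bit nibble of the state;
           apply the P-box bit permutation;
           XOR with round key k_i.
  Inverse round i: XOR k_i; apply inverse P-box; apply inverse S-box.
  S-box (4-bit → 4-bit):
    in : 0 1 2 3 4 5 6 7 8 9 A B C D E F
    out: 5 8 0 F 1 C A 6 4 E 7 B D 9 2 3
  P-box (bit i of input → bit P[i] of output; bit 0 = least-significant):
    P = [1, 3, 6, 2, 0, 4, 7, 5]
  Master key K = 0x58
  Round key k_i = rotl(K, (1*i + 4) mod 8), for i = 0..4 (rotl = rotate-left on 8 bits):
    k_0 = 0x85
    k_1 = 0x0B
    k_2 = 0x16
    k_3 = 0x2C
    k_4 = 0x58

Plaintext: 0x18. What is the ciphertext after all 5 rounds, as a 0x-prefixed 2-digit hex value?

s_0 = plaintext = 0x18
s_1 = Round(s_0, k_0) = 0xE5
s_2 = Round(s_1, k_1) = 0x5F
s_3 = Round(s_2, k_2) = 0xBC
s_4 = Round(s_3, k_3) = 0x5B
s_5 = Round(s_4, k_4) = 0xF6

0xF6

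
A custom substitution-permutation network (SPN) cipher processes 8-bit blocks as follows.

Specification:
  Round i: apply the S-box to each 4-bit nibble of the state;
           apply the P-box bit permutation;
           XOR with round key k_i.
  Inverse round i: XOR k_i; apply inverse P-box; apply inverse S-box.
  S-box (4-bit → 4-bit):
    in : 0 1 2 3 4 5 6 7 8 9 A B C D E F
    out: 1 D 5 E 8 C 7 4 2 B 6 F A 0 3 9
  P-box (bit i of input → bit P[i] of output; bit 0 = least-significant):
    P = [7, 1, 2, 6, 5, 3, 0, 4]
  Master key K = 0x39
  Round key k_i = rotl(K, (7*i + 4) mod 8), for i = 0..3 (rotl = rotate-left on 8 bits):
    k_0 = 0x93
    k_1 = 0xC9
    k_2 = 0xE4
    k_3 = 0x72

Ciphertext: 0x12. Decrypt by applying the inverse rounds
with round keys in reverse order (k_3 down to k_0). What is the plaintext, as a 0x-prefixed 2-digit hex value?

0x84

s_0 = ciphertext = 0x12
s_1 = InvRound(s_0, k_3) = 0x04
s_2 = InvRound(s_1, k_2) = 0x0F
s_3 = InvRound(s_2, k_1) = 0xDB
s_4 = InvRound(s_3, k_0) = 0x84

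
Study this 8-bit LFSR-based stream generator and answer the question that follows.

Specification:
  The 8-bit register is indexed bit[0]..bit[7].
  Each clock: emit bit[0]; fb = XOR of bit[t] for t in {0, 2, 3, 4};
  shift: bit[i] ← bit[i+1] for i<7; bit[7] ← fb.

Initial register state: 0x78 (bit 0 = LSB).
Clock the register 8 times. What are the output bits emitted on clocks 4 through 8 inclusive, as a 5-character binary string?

reg_0 = 0x78
clock 1: out=0, reg = 0x3C
clock 2: out=0, reg = 0x9E
clock 3: out=0, reg = 0xCF
clock 4: out=1, reg = 0xE7
clock 5: out=1, reg = 0x73
clock 6: out=1, reg = 0x39
clock 7: out=1, reg = 0x9C
clock 8: out=0, reg = 0xCE

11110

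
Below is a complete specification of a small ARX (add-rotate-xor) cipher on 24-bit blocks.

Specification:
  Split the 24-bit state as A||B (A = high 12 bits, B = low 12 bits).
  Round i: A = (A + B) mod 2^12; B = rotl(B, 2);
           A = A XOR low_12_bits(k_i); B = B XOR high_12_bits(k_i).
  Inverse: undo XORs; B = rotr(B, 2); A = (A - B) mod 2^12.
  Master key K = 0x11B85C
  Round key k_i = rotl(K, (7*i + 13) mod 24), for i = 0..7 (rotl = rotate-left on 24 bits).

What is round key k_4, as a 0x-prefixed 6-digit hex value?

0xB82370

K = 0x11B85C
k_0 = rotl(K, (7*0+13) mod 24) = rotl(K, 13) = 0x0B8237
k_1 = rotl(K, (7*1+13) mod 24) = rotl(K, 20) = 0xC11B85
k_2 = rotl(K, (7*2+13) mod 24) = rotl(K, 3) = 0x8DC2E0
k_3 = rotl(K, (7*3+13) mod 24) = rotl(K, 10) = 0xE17046
k_4 = rotl(K, (7*4+13) mod 24) = rotl(K, 17) = 0xB82370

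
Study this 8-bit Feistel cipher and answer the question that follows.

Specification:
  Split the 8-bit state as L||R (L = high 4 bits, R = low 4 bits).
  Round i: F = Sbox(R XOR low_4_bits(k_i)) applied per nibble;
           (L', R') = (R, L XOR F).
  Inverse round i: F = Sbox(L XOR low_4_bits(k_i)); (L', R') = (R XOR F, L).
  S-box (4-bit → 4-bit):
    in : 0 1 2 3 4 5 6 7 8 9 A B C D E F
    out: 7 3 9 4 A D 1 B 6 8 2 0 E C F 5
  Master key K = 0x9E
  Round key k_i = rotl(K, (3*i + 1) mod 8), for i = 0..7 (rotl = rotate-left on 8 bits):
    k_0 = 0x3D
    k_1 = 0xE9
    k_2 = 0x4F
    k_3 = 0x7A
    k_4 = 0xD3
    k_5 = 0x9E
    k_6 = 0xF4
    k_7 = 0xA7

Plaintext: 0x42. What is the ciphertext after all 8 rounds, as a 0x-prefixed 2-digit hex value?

s_0 = plaintext = 0x42
s_1 = Round(s_0, k_0) = 0x21
s_2 = Round(s_1, k_1) = 0x14
s_3 = Round(s_2, k_2) = 0x41
s_4 = Round(s_3, k_3) = 0x14
s_5 = Round(s_4, k_4) = 0x4A
s_6 = Round(s_5, k_5) = 0xAE
s_7 = Round(s_6, k_6) = 0xE8
s_8 = Round(s_7, k_7) = 0x8B

0x8B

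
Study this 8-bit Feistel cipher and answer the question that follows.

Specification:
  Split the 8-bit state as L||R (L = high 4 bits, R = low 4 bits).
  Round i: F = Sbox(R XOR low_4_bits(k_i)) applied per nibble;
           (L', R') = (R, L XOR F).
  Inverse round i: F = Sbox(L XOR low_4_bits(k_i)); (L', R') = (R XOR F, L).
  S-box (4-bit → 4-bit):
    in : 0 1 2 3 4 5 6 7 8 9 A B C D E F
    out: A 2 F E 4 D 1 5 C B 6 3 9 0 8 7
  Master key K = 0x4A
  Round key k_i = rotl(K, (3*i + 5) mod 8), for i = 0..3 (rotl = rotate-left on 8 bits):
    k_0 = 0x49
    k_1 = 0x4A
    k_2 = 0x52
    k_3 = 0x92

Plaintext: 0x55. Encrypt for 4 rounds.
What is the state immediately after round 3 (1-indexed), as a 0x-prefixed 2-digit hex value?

s_0 = plaintext = 0x55
s_1 = Round(s_0, k_0) = 0x5C
s_2 = Round(s_1, k_1) = 0xC4
s_3 = Round(s_2, k_2) = 0x4D
s_4 = Round(s_3, k_3) = 0xD3

0x4D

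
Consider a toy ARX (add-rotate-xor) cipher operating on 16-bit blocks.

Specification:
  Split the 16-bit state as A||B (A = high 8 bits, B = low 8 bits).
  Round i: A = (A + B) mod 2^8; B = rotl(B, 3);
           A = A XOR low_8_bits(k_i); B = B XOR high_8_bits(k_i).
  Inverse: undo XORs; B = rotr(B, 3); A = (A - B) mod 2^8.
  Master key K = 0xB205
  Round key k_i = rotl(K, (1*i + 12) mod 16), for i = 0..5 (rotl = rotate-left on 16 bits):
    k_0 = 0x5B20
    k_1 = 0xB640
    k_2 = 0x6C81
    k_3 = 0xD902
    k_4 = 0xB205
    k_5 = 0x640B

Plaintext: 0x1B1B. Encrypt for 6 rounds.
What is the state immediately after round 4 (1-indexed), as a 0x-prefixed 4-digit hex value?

0x3910

s_0 = plaintext = 0x1B1B
s_1 = Round(s_0, k_0) = 0x1683
s_2 = Round(s_1, k_1) = 0xD9AA
s_3 = Round(s_2, k_2) = 0x0239
s_4 = Round(s_3, k_3) = 0x3910
s_5 = Round(s_4, k_4) = 0x4C32
s_6 = Round(s_5, k_5) = 0x75F5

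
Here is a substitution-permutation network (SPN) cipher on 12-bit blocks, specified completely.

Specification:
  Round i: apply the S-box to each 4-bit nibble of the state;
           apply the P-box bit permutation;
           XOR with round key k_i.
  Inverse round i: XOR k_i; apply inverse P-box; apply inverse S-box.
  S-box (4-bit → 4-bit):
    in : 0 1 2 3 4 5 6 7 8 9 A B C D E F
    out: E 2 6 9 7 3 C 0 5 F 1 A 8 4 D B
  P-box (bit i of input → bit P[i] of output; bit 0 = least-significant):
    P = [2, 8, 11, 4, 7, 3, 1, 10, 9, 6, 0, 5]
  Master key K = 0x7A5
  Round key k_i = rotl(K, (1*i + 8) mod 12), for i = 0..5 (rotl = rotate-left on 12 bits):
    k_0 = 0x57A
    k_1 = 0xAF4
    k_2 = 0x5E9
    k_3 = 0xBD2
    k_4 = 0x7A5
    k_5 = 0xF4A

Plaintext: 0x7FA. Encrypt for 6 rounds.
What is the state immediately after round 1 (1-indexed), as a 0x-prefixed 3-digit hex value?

0x1F6

s_0 = plaintext = 0x7FA
s_1 = Round(s_0, k_0) = 0x1F6
s_2 = Round(s_1, k_1) = 0x62C
s_3 = Round(s_2, k_2) = 0x5D2
s_4 = Round(s_3, k_3) = 0x090
s_5 = Round(s_4, k_4) = 0xA5E
s_6 = Round(s_5, k_5) = 0x5D6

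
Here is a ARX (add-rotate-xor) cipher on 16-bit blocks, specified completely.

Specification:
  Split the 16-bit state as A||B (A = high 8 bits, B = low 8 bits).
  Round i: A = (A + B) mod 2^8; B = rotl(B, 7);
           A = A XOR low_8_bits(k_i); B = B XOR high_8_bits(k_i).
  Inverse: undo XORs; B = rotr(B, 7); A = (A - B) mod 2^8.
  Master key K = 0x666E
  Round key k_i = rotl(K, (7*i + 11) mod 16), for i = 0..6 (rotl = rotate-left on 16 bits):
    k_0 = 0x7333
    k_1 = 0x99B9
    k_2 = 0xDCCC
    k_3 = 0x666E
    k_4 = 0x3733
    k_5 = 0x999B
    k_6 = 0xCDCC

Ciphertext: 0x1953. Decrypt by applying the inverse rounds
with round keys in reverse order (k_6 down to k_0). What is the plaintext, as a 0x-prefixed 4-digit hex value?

0xC2CF

s_0 = ciphertext = 0x1953
s_1 = InvRound(s_0, k_6) = 0x983D
s_2 = InvRound(s_1, k_5) = 0xBA49
s_3 = InvRound(s_2, k_4) = 0x8DFC
s_4 = InvRound(s_3, k_3) = 0xAE35
s_5 = InvRound(s_4, k_2) = 0x8FD3
s_6 = InvRound(s_5, k_1) = 0xA294
s_7 = InvRound(s_6, k_0) = 0xC2CF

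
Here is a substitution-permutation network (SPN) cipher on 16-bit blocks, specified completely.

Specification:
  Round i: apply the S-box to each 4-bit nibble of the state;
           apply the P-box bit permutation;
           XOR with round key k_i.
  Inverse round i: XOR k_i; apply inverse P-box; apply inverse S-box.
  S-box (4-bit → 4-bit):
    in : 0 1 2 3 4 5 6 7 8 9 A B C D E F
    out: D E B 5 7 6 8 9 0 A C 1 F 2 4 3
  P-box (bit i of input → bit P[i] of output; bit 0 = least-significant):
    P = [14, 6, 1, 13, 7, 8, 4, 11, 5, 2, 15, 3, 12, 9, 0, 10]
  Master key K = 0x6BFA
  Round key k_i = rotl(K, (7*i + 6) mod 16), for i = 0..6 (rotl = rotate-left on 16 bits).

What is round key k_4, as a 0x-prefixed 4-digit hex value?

K = 0x6BFA
k_0 = rotl(K, (7*0+6) mod 16) = rotl(K, 6) = 0xFE9A
k_1 = rotl(K, (7*1+6) mod 16) = rotl(K, 13) = 0x4D7F
k_2 = rotl(K, (7*2+6) mod 16) = rotl(K, 4) = 0xBFA6
k_3 = rotl(K, (7*3+6) mod 16) = rotl(K, 11) = 0xD35F
k_4 = rotl(K, (7*4+6) mod 16) = rotl(K, 2) = 0xAFE9

0xAFE9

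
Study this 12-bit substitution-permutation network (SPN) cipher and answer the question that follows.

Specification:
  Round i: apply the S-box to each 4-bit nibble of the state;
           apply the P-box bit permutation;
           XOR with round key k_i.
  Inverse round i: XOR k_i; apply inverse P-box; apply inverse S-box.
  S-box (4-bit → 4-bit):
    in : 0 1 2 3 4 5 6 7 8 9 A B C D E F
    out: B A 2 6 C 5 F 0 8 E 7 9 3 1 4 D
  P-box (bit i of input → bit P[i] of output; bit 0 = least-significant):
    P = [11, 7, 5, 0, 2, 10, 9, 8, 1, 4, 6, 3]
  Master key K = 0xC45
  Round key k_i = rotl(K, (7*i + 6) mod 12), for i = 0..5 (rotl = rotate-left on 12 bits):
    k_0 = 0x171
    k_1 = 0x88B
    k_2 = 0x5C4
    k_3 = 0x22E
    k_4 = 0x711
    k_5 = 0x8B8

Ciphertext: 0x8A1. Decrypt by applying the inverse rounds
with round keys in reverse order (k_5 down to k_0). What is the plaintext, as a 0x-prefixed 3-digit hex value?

0xC10

s_0 = ciphertext = 0x8A1
s_1 = InvRound(s_0, k_5) = 0x178
s_2 = InvRound(s_1, k_4) = 0x434
s_3 = InvRound(s_2, k_3) = 0x037
s_4 = InvRound(s_3, k_2) = 0xA19
s_5 = InvRound(s_4, k_1) = 0xCE2
s_6 = InvRound(s_5, k_0) = 0xC10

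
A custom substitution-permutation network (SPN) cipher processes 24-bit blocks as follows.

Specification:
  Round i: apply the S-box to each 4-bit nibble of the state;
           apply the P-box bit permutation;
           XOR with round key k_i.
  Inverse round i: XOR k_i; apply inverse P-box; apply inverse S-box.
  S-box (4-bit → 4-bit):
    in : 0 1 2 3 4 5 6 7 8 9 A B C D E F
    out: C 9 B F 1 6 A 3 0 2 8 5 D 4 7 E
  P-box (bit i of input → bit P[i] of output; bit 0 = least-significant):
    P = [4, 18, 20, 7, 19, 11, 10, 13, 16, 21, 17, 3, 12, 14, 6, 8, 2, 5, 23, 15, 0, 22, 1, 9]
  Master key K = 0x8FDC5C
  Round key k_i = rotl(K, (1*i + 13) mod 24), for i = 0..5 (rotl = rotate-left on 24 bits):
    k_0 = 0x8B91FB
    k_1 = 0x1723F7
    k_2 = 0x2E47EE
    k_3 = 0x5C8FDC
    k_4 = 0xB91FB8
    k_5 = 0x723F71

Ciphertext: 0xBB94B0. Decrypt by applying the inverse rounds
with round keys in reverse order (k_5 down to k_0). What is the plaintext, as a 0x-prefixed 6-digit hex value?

0x56DF79

s_0 = ciphertext = 0xBB94B0
s_1 = InvRound(s_0, k_5) = 0x20042A
s_2 = InvRound(s_1, k_4) = 0x0D147C
s_3 = InvRound(s_2, k_3) = 0x661490
s_4 = InvRound(s_3, k_2) = 0xF73A44
s_5 = InvRound(s_4, k_1) = 0xE51991
s_6 = InvRound(s_5, k_0) = 0x56DF79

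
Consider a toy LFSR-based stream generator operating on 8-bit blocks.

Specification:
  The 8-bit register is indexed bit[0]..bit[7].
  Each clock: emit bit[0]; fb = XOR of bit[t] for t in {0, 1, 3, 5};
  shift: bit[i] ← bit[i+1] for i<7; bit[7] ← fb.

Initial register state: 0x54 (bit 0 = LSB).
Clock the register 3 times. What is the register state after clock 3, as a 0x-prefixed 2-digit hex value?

reg_0 = 0x54
clock 1: out=0, reg = 0x2A
clock 2: out=0, reg = 0x95
clock 3: out=1, reg = 0xCA

0xCA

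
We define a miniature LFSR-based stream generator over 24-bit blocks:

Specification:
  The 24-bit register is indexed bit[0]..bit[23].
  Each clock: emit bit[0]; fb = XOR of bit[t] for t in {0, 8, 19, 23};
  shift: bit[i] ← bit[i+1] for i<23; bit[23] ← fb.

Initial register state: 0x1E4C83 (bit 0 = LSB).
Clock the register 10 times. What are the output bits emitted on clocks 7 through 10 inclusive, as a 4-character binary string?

0100

reg_0 = 0x1E4C83
clock 1: out=1, reg = 0x0F2641
clock 2: out=1, reg = 0x079320
clock 3: out=0, reg = 0x83C990
clock 4: out=0, reg = 0x41E4C8
clock 5: out=0, reg = 0x20F264
clock 6: out=0, reg = 0x107932
clock 7: out=0, reg = 0x883C99
clock 8: out=1, reg = 0xC41E4C
clock 9: out=0, reg = 0xE20F26
clock 10: out=0, reg = 0x710793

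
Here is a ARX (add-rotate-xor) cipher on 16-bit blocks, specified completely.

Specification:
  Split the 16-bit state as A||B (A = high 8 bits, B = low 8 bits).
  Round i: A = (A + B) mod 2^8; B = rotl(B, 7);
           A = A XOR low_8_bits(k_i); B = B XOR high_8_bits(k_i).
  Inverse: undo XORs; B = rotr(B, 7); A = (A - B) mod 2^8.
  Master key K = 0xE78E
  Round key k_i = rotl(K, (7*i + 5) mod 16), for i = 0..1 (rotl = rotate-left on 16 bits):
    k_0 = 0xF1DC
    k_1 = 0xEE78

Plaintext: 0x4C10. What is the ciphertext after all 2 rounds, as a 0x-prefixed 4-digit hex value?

s_0 = plaintext = 0x4C10
s_1 = Round(s_0, k_0) = 0x80F9
s_2 = Round(s_1, k_1) = 0x0112

0x0112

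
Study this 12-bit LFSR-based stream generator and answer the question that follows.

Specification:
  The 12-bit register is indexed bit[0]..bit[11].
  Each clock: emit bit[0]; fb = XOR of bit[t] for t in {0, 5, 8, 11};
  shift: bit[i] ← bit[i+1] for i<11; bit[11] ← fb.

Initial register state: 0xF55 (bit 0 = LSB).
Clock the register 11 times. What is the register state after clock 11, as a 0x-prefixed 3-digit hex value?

0x79F

reg_0 = 0xF55
clock 1: out=1, reg = 0xFAA
clock 2: out=0, reg = 0xFD5
clock 3: out=1, reg = 0xFEA
clock 4: out=0, reg = 0xFF5
clock 5: out=1, reg = 0x7FA
clock 6: out=0, reg = 0x3FD
clock 7: out=1, reg = 0x9FE
clock 8: out=0, reg = 0xCFF
clock 9: out=1, reg = 0xE7F
clock 10: out=1, reg = 0xF3F
clock 11: out=1, reg = 0x79F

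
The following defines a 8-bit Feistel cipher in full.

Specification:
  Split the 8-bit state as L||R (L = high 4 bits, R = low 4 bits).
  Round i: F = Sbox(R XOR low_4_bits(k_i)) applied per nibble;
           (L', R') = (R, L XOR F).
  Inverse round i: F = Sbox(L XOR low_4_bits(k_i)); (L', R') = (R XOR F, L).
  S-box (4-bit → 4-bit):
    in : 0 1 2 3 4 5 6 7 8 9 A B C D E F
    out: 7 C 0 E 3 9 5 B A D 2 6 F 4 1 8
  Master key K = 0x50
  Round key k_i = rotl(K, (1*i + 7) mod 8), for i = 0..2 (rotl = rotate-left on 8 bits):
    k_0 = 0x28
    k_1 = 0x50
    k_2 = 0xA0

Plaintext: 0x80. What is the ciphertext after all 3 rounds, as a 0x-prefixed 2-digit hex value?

s_0 = plaintext = 0x80
s_1 = Round(s_0, k_0) = 0x02
s_2 = Round(s_1, k_1) = 0x20
s_3 = Round(s_2, k_2) = 0x05

0x05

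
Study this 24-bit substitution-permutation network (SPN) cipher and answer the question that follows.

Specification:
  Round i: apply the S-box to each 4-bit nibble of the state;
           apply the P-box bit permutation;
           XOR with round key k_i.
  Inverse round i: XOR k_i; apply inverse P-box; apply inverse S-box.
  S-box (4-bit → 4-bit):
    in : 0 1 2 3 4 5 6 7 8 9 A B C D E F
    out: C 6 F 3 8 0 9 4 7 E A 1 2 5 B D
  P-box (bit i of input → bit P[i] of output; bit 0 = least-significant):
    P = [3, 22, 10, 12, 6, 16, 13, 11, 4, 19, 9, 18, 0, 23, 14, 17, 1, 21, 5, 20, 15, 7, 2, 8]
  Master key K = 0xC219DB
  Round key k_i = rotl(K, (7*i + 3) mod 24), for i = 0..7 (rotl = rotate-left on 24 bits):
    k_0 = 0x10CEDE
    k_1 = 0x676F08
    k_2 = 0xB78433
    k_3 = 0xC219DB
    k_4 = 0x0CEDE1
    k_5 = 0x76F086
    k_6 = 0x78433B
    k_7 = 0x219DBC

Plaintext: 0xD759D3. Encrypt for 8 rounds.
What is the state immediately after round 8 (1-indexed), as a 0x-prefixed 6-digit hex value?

s_0 = plaintext = 0xD759D3
s_1 = Round(s_0, k_0) = 0x5C6CB2
s_2 = Round(s_1, k_1) = 0x0D7B41
s_3 = Round(s_2, k_2) = 0xF7C905
s_4 = Round(s_3, k_3) = 0x4EB2FF
s_5 = Round(s_4, k_4) = 0x30D2BA
s_6 = Round(s_5, k_5) = 0x2A2277
s_7 = Round(s_6, k_6) = 0xC6A4AE
s_8 = Round(s_7, k_7) = 0xF68536

0xF68536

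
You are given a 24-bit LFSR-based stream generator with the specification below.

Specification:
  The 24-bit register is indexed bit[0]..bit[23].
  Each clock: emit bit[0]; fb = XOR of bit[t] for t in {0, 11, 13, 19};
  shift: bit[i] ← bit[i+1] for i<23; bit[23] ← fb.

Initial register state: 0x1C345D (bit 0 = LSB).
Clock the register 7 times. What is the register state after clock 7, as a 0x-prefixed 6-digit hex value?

reg_0 = 0x1C345D
clock 1: out=1, reg = 0x8E1A2E
clock 2: out=0, reg = 0x470D17
clock 3: out=1, reg = 0x23868B
clock 4: out=1, reg = 0x91C345
clock 5: out=1, reg = 0xC8E1A2
clock 6: out=0, reg = 0x6470D1
clock 7: out=1, reg = 0x323868

0x323868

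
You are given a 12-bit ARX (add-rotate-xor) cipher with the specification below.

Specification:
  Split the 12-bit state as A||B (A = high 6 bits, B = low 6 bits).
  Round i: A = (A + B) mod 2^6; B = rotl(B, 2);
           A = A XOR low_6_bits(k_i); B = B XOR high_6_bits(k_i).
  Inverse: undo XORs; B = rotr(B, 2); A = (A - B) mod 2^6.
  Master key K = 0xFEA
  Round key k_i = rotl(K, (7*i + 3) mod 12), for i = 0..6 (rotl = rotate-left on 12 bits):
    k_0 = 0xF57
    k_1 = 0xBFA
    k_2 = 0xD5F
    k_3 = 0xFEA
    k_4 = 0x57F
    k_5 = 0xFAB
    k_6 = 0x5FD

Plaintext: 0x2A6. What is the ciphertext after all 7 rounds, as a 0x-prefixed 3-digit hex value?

s_0 = plaintext = 0x2A6
s_1 = Round(s_0, k_0) = 0x9E7
s_2 = Round(s_1, k_1) = 0xD31
s_3 = Round(s_2, k_2) = 0xEB2
s_4 = Round(s_3, k_3) = 0x1B4
s_5 = Round(s_4, k_4) = 0x146
s_6 = Round(s_5, k_5) = 0x826
s_7 = Round(s_6, k_6) = 0xECD

0xECD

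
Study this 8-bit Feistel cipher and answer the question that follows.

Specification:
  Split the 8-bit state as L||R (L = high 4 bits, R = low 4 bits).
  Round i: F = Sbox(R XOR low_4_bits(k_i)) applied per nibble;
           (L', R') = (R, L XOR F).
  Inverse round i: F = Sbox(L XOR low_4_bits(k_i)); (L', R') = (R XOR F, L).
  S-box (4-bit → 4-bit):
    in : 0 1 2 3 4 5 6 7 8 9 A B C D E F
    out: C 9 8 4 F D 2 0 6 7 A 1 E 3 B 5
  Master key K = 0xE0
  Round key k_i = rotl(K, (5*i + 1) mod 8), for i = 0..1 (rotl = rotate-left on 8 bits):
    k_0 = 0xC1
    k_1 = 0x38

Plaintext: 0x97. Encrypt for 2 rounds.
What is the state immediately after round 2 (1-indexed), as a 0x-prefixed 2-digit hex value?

0xB3

s_0 = plaintext = 0x97
s_1 = Round(s_0, k_0) = 0x7B
s_2 = Round(s_1, k_1) = 0xB3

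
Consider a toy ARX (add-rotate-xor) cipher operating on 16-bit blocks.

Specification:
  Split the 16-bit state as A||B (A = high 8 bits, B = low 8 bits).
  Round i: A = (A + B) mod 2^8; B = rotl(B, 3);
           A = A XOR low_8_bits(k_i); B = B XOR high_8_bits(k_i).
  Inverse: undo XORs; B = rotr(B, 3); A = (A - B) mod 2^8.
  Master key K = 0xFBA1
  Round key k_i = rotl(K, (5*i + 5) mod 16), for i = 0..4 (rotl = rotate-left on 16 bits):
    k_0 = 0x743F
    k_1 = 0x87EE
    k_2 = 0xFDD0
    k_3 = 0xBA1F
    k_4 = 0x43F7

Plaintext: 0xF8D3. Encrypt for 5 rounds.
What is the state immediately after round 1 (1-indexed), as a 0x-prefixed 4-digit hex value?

0xF4EA

s_0 = plaintext = 0xF8D3
s_1 = Round(s_0, k_0) = 0xF4EA
s_2 = Round(s_1, k_1) = 0x30D0
s_3 = Round(s_2, k_2) = 0xD07B
s_4 = Round(s_3, k_3) = 0x5461
s_5 = Round(s_4, k_4) = 0x4248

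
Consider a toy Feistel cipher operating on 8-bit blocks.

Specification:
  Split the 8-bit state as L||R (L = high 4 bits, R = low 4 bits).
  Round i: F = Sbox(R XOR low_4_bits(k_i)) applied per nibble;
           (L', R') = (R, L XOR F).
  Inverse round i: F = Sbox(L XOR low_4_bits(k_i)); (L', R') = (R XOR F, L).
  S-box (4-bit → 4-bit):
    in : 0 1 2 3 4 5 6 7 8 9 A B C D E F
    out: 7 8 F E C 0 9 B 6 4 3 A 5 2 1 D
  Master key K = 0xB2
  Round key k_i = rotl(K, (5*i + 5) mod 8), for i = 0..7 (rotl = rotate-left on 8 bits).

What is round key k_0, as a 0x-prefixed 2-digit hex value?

0x56

K = 0xB2
k_0 = rotl(K, (5*0+5) mod 8) = rotl(K, 5) = 0x56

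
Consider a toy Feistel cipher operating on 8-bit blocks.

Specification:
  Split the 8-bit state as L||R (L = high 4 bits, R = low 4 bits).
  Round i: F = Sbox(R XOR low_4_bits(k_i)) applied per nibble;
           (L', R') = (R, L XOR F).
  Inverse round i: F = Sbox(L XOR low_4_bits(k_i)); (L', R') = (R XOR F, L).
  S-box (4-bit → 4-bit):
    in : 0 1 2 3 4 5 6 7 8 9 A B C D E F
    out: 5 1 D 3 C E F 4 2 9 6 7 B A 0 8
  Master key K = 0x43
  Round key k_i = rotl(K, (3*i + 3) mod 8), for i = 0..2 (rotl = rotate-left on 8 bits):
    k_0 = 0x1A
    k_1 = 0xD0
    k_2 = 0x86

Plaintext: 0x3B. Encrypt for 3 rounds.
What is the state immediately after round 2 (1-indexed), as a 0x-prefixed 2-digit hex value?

s_0 = plaintext = 0x3B
s_1 = Round(s_0, k_0) = 0xB2
s_2 = Round(s_1, k_1) = 0x26
s_3 = Round(s_2, k_2) = 0x67

0x26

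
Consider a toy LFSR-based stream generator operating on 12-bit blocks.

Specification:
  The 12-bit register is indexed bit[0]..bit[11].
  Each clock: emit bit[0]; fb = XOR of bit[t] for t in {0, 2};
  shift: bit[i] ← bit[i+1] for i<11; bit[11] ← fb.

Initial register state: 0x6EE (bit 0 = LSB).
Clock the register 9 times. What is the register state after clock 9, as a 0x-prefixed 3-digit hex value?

0xAAB

reg_0 = 0x6EE
clock 1: out=0, reg = 0xB77
clock 2: out=1, reg = 0x5BB
clock 3: out=1, reg = 0xADD
clock 4: out=1, reg = 0x56E
clock 5: out=0, reg = 0xAB7
clock 6: out=1, reg = 0x55B
clock 7: out=1, reg = 0xAAD
clock 8: out=1, reg = 0x556
clock 9: out=0, reg = 0xAAB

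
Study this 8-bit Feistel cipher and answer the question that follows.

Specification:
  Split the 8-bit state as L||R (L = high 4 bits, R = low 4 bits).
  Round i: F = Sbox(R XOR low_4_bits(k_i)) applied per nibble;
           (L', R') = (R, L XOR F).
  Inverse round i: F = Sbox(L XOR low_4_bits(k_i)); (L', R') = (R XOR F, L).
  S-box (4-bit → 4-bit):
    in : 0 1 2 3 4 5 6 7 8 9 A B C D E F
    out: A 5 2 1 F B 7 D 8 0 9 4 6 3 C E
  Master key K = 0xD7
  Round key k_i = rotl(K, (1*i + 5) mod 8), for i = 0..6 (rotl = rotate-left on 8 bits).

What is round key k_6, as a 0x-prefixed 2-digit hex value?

0xBE

K = 0xD7
k_0 = rotl(K, (1*0+5) mod 8) = rotl(K, 5) = 0xFA
k_1 = rotl(K, (1*1+5) mod 8) = rotl(K, 6) = 0xF5
k_2 = rotl(K, (1*2+5) mod 8) = rotl(K, 7) = 0xEB
k_3 = rotl(K, (1*3+5) mod 8) = rotl(K, 0) = 0xD7
k_4 = rotl(K, (1*4+5) mod 8) = rotl(K, 1) = 0xAF
k_5 = rotl(K, (1*5+5) mod 8) = rotl(K, 2) = 0x5F
k_6 = rotl(K, (1*6+5) mod 8) = rotl(K, 3) = 0xBE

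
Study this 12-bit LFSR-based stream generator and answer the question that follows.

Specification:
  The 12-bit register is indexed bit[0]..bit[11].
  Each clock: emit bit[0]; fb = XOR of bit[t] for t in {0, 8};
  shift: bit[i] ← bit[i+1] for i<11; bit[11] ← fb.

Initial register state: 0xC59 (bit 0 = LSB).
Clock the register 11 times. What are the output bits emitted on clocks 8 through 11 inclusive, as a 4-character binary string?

reg_0 = 0xC59
clock 1: out=1, reg = 0xE2C
clock 2: out=0, reg = 0x716
clock 3: out=0, reg = 0xB8B
clock 4: out=1, reg = 0x5C5
clock 5: out=1, reg = 0x2E2
clock 6: out=0, reg = 0x171
clock 7: out=1, reg = 0x0B8
clock 8: out=0, reg = 0x05C
clock 9: out=0, reg = 0x02E
clock 10: out=0, reg = 0x017
clock 11: out=1, reg = 0x80B

0001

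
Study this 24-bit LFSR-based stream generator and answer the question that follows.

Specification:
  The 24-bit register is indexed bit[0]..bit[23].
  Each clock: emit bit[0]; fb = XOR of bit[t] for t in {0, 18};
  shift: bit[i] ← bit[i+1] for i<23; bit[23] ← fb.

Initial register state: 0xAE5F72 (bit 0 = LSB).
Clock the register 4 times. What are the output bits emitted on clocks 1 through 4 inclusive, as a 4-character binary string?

reg_0 = 0xAE5F72
clock 1: out=0, reg = 0xD72FB9
clock 2: out=1, reg = 0x6B97DC
clock 3: out=0, reg = 0x35CBEE
clock 4: out=0, reg = 0x9AE5F7

0100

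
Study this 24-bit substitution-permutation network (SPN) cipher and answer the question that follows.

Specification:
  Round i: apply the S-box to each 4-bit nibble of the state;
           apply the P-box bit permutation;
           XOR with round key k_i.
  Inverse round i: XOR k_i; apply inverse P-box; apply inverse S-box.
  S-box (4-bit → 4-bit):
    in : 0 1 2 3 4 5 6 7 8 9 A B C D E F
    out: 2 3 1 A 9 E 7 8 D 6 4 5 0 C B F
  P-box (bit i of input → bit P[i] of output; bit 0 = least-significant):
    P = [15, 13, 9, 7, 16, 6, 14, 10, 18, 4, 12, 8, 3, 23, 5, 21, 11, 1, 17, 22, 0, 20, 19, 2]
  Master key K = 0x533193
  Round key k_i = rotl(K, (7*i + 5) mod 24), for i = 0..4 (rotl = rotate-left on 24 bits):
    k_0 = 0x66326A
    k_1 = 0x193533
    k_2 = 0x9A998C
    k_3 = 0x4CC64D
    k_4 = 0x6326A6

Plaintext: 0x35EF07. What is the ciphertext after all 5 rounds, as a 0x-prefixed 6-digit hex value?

s_0 = plaintext = 0x35EF07
s_1 = Round(s_0, k_0) = 0x9023B4
s_2 = Round(s_1, k_1) = 0x00F4A9
s_3 = Round(s_2, k_2) = 0x2EFAA6
s_4 = Round(s_3, k_3) = 0xAC3C66
s_5 = Round(s_4, k_4) = 0xCAC4E6

0xCAC4E6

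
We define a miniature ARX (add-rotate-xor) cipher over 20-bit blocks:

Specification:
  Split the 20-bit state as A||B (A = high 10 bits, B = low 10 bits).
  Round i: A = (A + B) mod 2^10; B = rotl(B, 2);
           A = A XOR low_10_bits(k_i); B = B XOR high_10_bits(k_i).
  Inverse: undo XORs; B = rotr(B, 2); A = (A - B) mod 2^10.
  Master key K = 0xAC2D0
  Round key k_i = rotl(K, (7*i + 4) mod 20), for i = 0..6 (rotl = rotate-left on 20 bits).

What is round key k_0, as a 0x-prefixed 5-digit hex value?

0xC2D0A

K = 0xAC2D0
k_0 = rotl(K, (7*0+4) mod 20) = rotl(K, 4) = 0xC2D0A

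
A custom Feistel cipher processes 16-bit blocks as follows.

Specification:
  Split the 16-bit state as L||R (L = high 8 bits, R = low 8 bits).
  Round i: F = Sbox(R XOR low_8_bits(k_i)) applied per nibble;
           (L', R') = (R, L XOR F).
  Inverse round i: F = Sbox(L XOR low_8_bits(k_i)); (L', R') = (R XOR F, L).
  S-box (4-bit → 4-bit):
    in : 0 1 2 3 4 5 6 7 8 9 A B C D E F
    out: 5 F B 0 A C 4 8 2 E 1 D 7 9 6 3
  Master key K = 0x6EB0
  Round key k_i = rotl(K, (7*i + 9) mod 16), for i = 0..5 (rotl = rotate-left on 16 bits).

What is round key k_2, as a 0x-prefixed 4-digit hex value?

K = 0x6EB0
k_0 = rotl(K, (7*0+9) mod 16) = rotl(K, 9) = 0x60DD
k_1 = rotl(K, (7*1+9) mod 16) = rotl(K, 0) = 0x6EB0
k_2 = rotl(K, (7*2+9) mod 16) = rotl(K, 7) = 0x5837

0x5837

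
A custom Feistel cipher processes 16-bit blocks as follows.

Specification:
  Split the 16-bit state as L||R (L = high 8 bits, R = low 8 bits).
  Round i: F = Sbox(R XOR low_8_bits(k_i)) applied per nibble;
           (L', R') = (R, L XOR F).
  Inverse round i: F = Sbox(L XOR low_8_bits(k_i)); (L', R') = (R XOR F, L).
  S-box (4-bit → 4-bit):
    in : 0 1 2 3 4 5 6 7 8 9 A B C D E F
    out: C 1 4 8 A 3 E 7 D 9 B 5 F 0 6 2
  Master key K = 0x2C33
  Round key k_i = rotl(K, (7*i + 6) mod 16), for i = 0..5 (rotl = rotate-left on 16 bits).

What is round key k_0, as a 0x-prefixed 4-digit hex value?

K = 0x2C33
k_0 = rotl(K, (7*0+6) mod 16) = rotl(K, 6) = 0x0CCB

0x0CCB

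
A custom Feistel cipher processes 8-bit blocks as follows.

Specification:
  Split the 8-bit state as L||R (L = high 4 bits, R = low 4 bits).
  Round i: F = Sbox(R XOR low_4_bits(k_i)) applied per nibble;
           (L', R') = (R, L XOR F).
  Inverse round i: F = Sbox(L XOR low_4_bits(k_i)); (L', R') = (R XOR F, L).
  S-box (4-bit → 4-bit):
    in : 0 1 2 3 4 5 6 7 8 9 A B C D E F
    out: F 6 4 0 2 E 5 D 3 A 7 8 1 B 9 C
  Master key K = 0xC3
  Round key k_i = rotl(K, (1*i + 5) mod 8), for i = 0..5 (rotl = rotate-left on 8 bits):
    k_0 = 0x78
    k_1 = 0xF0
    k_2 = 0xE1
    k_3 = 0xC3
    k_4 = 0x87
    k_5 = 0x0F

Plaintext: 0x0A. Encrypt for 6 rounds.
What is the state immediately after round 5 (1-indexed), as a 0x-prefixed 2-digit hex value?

0x3C

s_0 = plaintext = 0x0A
s_1 = Round(s_0, k_0) = 0xA4
s_2 = Round(s_1, k_1) = 0x48
s_3 = Round(s_2, k_2) = 0x8E
s_4 = Round(s_3, k_3) = 0xE3
s_5 = Round(s_4, k_4) = 0x3C
s_6 = Round(s_5, k_5) = 0xC3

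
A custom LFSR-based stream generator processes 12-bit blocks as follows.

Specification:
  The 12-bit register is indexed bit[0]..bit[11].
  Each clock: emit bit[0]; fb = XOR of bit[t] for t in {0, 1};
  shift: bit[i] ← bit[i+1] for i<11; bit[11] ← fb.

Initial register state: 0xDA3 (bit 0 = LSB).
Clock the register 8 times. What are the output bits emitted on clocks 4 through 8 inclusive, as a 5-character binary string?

00101

reg_0 = 0xDA3
clock 1: out=1, reg = 0x6D1
clock 2: out=1, reg = 0xB68
clock 3: out=0, reg = 0x5B4
clock 4: out=0, reg = 0x2DA
clock 5: out=0, reg = 0x96D
clock 6: out=1, reg = 0xCB6
clock 7: out=0, reg = 0xE5B
clock 8: out=1, reg = 0x72D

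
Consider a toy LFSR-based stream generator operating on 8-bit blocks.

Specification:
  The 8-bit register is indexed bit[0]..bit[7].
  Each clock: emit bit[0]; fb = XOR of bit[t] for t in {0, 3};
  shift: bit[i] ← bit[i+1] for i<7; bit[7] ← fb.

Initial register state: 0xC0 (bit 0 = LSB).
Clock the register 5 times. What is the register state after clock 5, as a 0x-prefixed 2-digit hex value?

reg_0 = 0xC0
clock 1: out=0, reg = 0x60
clock 2: out=0, reg = 0x30
clock 3: out=0, reg = 0x18
clock 4: out=0, reg = 0x8C
clock 5: out=0, reg = 0xC6

0xC6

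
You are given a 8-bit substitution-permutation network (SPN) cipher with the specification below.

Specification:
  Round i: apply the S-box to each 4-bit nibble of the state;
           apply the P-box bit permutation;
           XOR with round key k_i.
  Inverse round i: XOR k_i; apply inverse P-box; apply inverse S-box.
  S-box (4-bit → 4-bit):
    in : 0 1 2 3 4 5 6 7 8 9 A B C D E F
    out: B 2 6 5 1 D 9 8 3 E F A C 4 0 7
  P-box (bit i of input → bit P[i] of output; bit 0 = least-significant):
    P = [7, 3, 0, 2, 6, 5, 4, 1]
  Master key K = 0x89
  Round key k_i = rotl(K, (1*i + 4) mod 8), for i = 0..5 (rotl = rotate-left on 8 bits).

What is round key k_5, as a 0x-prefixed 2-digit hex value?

0x13

K = 0x89
k_0 = rotl(K, (1*0+4) mod 8) = rotl(K, 4) = 0x98
k_1 = rotl(K, (1*1+4) mod 8) = rotl(K, 5) = 0x31
k_2 = rotl(K, (1*2+4) mod 8) = rotl(K, 6) = 0x62
k_3 = rotl(K, (1*3+4) mod 8) = rotl(K, 7) = 0xC4
k_4 = rotl(K, (1*4+4) mod 8) = rotl(K, 0) = 0x89
k_5 = rotl(K, (1*5+4) mod 8) = rotl(K, 1) = 0x13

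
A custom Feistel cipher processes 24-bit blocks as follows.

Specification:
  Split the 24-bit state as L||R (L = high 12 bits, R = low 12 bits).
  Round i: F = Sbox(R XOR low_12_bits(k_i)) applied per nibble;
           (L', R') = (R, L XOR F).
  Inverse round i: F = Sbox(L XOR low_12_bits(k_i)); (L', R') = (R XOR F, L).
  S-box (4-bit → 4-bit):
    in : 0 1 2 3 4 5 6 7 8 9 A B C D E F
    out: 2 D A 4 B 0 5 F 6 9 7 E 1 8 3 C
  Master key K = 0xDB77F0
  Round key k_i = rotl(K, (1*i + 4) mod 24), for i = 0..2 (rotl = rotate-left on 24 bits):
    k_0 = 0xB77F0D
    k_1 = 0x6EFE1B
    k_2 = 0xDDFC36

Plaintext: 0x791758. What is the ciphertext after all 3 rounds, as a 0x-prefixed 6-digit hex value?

0xB3FEB8

s_0 = plaintext = 0x791758
s_1 = Round(s_0, k_0) = 0x758191
s_2 = Round(s_1, k_1) = 0x191B3F
s_3 = Round(s_2, k_2) = 0xB3FEB8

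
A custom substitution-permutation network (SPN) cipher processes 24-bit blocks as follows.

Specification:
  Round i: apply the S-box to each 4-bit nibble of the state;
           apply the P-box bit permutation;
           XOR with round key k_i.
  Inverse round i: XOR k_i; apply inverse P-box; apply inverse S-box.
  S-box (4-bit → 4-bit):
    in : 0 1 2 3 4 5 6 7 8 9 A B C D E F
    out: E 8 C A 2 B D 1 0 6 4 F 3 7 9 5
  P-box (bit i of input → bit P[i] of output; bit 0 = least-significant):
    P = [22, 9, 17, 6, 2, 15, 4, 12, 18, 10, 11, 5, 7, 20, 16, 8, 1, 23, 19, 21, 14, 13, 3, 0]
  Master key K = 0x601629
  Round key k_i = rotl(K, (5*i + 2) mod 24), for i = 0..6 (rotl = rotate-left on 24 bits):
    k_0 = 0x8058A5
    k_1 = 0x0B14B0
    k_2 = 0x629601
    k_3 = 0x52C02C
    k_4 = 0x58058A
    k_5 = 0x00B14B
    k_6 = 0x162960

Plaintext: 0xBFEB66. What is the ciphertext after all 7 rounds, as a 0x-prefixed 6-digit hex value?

s_0 = plaintext = 0xBFEB66
s_1 = Round(s_0, k_0) = 0xCE255A
s_2 = Round(s_1, k_1) = 0x2CE196
s_3 = Round(s_2, k_2) = 0xA017FA
s_4 = Round(s_3, k_3) = 0xFCC130
s_5 = Round(s_4, k_4) = 0xCAD760
s_6 = Round(s_5, k_5) = 0x1FC39F
s_7 = Round(s_6, k_6) = 0x4CADD3

0x4CADD3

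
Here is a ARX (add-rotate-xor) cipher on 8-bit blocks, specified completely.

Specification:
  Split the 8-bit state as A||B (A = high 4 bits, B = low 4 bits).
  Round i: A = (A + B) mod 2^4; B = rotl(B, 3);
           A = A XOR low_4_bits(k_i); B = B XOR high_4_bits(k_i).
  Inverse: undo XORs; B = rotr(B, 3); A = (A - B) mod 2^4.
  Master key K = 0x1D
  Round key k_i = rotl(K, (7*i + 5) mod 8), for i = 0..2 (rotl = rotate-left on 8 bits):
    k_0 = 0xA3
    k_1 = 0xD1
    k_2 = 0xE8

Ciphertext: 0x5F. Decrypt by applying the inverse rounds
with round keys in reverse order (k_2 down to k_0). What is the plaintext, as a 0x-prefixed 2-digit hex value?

s_0 = ciphertext = 0x5F
s_1 = InvRound(s_0, k_2) = 0xB2
s_2 = InvRound(s_1, k_1) = 0xBF
s_3 = InvRound(s_2, k_0) = 0xEA

0xEA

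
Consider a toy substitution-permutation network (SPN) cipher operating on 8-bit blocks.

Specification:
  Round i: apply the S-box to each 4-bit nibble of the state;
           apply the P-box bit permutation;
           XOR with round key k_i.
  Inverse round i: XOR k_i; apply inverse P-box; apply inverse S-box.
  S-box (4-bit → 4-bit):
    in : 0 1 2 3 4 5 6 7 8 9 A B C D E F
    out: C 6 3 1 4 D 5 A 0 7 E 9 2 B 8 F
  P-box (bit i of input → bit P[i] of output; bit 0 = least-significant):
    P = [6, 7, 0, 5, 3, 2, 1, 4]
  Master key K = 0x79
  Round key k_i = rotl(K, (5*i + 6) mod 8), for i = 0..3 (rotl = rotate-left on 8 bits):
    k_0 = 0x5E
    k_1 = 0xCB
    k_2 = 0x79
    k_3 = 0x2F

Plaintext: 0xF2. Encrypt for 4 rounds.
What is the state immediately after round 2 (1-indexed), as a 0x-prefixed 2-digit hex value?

s_0 = plaintext = 0xF2
s_1 = Round(s_0, k_0) = 0x80
s_2 = Round(s_1, k_1) = 0xEA
s_3 = Round(s_2, k_2) = 0xC8
s_4 = Round(s_3, k_3) = 0x2B

0xEA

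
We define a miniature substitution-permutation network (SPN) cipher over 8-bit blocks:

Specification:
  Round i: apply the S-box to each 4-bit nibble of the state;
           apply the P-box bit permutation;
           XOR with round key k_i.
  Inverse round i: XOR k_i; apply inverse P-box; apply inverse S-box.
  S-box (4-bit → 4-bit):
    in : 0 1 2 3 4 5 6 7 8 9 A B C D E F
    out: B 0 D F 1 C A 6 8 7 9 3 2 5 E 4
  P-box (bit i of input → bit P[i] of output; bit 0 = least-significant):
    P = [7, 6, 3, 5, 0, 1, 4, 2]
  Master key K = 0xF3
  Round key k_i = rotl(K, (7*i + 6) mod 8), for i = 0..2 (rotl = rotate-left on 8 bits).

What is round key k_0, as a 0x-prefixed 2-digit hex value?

K = 0xF3
k_0 = rotl(K, (7*0+6) mod 8) = rotl(K, 6) = 0xFC

0xFC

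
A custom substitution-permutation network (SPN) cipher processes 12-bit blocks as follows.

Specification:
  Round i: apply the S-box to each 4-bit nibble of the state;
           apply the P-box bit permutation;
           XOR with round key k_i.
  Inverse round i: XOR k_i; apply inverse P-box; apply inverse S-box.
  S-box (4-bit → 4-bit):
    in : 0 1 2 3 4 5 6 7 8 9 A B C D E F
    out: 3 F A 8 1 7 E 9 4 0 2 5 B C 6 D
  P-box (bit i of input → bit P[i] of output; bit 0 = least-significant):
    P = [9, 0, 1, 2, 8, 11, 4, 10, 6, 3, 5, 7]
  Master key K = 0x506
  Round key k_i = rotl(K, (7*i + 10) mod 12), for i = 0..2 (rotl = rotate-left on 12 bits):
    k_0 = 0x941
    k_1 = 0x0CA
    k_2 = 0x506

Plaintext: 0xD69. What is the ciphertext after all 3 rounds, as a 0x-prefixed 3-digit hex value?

0x6D5

s_0 = plaintext = 0xD69
s_1 = Round(s_0, k_0) = 0x5F1
s_2 = Round(s_1, k_1) = 0x7B5
s_3 = Round(s_2, k_2) = 0x6D5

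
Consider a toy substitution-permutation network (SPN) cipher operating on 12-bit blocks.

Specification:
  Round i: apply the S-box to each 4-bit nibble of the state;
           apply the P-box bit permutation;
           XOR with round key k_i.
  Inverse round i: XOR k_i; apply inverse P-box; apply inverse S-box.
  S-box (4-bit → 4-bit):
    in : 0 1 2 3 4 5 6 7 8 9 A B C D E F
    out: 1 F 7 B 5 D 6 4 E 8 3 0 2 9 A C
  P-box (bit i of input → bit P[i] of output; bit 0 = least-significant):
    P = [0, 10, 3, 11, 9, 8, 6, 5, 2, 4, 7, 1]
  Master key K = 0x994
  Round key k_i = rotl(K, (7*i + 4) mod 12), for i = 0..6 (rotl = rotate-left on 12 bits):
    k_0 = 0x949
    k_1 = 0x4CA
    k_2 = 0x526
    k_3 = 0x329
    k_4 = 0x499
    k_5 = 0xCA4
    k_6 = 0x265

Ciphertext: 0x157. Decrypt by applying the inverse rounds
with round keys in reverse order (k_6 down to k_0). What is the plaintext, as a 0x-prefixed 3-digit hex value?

0x41C

s_0 = ciphertext = 0x157
s_1 = InvRound(s_0, k_6) = 0xE3B
s_2 = InvRound(s_1, k_5) = 0x104
s_3 = InvRound(s_2, k_4) = 0x2C2
s_4 = InvRound(s_3, k_3) = 0xF84
s_5 = InvRound(s_4, k_2) = 0xFD9
s_6 = InvRound(s_5, k_1) = 0xEAD
s_7 = InvRound(s_6, k_0) = 0x41C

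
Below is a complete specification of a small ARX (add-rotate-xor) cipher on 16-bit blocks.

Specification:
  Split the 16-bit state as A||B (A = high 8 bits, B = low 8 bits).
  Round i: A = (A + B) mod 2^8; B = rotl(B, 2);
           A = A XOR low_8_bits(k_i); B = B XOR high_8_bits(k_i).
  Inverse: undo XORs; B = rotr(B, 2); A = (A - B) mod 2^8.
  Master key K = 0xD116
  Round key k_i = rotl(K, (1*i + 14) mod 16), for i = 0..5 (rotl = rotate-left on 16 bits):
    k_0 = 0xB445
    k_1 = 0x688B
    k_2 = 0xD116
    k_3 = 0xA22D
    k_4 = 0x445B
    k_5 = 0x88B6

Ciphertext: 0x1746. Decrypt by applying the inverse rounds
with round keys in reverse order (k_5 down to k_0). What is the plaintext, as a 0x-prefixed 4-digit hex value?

s_0 = ciphertext = 0x1746
s_1 = InvRound(s_0, k_5) = 0xEEB3
s_2 = InvRound(s_1, k_4) = 0xB8FD
s_3 = InvRound(s_2, k_3) = 0xBED7
s_4 = InvRound(s_3, k_2) = 0x2781
s_5 = InvRound(s_4, k_1) = 0x327A
s_6 = InvRound(s_5, k_0) = 0xC4B3

0xC4B3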